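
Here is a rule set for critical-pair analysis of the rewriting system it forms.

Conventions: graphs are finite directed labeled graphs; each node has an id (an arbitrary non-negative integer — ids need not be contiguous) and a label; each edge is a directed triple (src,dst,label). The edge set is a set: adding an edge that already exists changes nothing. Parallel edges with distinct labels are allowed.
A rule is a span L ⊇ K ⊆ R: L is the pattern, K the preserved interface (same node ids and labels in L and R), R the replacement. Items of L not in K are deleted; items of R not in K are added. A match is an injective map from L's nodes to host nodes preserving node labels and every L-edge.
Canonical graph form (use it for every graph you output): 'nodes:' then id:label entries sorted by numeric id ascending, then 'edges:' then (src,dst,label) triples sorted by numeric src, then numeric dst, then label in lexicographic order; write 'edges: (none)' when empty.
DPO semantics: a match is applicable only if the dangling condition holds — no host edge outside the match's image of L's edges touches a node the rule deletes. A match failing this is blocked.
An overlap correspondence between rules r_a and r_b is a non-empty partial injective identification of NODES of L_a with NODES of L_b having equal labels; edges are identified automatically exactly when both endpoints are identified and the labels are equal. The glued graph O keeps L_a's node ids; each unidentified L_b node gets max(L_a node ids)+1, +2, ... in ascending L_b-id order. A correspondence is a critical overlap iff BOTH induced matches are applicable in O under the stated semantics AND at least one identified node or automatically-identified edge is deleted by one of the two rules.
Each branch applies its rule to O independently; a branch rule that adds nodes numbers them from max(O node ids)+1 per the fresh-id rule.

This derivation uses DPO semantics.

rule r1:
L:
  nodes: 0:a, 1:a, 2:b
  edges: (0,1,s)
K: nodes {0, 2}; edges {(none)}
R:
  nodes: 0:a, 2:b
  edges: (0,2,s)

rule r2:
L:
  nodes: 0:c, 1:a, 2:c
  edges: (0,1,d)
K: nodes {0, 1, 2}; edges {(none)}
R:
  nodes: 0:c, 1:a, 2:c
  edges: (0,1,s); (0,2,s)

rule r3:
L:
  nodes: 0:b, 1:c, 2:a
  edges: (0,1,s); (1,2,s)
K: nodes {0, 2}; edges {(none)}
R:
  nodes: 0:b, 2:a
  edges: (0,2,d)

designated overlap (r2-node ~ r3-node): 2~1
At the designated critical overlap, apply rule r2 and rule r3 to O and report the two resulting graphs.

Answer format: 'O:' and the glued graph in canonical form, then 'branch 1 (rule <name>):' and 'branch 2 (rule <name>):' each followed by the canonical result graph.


O:
nodes: 0:c, 1:a, 2:c, 3:b, 4:a
edges: (0,1,d); (2,4,s); (3,2,s)
branch 1 (rule r2):
nodes: 0:c, 1:a, 2:c, 3:b, 4:a
edges: (0,1,s); (0,2,s); (2,4,s); (3,2,s)
branch 2 (rule r3):
nodes: 0:c, 1:a, 3:b, 4:a
edges: (0,1,d); (3,4,d)


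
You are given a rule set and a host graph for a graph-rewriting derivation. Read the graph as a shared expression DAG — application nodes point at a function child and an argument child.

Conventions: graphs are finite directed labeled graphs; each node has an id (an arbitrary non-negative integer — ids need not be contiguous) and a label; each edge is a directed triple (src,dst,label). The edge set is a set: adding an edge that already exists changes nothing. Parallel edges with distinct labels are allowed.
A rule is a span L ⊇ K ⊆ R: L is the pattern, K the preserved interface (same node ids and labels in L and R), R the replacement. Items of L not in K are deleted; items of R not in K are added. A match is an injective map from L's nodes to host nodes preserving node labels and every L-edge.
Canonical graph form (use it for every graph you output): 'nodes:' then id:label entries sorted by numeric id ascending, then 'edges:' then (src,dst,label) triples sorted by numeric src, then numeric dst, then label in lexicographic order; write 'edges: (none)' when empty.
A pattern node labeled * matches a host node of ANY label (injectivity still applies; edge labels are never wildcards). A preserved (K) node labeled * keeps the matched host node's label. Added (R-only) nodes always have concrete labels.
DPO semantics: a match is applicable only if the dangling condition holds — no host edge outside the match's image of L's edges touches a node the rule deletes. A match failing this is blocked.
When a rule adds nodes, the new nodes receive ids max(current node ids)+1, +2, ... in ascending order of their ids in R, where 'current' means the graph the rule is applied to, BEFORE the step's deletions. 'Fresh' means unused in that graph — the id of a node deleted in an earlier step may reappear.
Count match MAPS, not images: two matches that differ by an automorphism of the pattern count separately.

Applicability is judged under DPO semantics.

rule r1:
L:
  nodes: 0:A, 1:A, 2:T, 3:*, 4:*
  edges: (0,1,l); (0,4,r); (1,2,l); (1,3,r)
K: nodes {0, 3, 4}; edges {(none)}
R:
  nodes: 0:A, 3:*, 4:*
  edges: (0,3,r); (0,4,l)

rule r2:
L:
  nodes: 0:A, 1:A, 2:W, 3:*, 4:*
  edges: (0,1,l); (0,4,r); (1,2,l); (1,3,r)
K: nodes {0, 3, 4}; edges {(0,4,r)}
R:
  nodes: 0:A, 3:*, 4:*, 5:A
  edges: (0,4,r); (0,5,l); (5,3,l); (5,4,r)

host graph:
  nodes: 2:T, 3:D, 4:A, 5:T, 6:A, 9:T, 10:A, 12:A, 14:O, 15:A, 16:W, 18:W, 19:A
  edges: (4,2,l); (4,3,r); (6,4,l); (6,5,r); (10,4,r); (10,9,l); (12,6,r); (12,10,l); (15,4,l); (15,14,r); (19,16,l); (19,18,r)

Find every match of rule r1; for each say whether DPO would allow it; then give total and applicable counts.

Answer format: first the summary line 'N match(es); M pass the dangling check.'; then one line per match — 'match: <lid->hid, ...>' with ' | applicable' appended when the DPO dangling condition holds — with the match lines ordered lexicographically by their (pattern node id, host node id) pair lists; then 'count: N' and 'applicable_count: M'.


3 match(es); 1 pass the dangling check.
match: 0->6, 1->4, 2->2, 3->3, 4->5
match: 0->12, 1->10, 2->9, 3->4, 4->6 | applicable
match: 0->15, 1->4, 2->2, 3->3, 4->14
count: 3
applicable_count: 1


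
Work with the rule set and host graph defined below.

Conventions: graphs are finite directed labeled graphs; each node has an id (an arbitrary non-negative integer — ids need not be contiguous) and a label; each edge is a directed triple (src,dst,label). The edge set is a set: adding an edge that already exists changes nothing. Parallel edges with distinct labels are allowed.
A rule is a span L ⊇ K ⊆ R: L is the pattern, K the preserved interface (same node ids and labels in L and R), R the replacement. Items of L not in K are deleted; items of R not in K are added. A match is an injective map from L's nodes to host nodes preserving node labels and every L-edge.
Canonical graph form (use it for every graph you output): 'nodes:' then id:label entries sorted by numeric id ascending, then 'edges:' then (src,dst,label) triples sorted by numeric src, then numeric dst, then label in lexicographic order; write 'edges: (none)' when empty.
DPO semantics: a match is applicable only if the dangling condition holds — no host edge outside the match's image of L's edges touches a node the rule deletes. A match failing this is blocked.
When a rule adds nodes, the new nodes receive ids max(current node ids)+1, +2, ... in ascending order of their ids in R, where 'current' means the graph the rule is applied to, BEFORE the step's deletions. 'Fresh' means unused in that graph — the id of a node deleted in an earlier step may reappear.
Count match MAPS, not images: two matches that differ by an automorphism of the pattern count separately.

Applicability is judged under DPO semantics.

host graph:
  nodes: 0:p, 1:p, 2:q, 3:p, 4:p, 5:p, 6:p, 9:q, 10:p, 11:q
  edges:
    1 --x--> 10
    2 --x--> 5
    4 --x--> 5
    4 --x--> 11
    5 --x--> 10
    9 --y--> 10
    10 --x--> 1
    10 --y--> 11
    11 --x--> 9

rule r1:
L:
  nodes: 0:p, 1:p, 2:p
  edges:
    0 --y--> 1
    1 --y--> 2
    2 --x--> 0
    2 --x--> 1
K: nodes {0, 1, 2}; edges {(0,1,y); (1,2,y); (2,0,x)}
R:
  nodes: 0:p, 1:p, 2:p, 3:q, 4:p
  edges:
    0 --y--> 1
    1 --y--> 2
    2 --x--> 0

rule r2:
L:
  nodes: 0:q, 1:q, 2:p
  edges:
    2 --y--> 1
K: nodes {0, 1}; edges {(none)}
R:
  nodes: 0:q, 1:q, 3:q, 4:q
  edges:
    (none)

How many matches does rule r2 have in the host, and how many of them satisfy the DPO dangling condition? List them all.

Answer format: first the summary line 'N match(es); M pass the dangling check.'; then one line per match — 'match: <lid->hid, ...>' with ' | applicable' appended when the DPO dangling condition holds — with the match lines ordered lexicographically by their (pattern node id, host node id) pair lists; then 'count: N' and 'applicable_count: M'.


2 match(es); 0 pass the dangling check.
match: 0->2, 1->11, 2->10
match: 0->9, 1->11, 2->10
count: 2
applicable_count: 0


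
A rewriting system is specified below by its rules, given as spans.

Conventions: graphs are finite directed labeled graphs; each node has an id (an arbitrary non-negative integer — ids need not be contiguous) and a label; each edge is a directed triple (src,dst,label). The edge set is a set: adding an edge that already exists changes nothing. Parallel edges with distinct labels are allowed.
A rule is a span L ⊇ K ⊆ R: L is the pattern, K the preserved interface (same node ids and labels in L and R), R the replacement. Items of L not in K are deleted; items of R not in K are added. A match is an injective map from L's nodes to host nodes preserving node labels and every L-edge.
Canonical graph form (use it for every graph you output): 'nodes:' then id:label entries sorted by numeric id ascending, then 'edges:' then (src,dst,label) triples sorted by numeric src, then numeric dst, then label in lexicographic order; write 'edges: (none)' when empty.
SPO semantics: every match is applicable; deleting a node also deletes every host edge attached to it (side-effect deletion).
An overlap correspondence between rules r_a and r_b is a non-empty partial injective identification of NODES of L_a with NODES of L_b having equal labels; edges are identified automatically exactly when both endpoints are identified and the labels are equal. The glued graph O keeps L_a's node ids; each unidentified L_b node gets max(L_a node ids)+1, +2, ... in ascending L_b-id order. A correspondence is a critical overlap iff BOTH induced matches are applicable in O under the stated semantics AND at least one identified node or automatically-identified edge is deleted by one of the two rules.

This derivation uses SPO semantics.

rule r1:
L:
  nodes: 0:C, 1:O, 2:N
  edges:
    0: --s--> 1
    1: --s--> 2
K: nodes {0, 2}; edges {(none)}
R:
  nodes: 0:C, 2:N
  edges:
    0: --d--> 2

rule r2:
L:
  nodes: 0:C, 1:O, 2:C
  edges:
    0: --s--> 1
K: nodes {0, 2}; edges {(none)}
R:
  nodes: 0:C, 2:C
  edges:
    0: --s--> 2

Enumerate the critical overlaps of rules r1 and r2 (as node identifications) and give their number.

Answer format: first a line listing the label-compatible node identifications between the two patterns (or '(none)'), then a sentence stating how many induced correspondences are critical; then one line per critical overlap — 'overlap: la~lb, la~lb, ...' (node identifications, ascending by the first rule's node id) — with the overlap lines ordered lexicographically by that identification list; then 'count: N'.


label-compatible node identifications between L(r1) and L(r2): 0~0, 0~2, 1~1
3 of the induced correspondences are critical overlaps of r1 and r2.
overlap: 0~0, 1~1
overlap: 0~2, 1~1
overlap: 1~1
count: 3


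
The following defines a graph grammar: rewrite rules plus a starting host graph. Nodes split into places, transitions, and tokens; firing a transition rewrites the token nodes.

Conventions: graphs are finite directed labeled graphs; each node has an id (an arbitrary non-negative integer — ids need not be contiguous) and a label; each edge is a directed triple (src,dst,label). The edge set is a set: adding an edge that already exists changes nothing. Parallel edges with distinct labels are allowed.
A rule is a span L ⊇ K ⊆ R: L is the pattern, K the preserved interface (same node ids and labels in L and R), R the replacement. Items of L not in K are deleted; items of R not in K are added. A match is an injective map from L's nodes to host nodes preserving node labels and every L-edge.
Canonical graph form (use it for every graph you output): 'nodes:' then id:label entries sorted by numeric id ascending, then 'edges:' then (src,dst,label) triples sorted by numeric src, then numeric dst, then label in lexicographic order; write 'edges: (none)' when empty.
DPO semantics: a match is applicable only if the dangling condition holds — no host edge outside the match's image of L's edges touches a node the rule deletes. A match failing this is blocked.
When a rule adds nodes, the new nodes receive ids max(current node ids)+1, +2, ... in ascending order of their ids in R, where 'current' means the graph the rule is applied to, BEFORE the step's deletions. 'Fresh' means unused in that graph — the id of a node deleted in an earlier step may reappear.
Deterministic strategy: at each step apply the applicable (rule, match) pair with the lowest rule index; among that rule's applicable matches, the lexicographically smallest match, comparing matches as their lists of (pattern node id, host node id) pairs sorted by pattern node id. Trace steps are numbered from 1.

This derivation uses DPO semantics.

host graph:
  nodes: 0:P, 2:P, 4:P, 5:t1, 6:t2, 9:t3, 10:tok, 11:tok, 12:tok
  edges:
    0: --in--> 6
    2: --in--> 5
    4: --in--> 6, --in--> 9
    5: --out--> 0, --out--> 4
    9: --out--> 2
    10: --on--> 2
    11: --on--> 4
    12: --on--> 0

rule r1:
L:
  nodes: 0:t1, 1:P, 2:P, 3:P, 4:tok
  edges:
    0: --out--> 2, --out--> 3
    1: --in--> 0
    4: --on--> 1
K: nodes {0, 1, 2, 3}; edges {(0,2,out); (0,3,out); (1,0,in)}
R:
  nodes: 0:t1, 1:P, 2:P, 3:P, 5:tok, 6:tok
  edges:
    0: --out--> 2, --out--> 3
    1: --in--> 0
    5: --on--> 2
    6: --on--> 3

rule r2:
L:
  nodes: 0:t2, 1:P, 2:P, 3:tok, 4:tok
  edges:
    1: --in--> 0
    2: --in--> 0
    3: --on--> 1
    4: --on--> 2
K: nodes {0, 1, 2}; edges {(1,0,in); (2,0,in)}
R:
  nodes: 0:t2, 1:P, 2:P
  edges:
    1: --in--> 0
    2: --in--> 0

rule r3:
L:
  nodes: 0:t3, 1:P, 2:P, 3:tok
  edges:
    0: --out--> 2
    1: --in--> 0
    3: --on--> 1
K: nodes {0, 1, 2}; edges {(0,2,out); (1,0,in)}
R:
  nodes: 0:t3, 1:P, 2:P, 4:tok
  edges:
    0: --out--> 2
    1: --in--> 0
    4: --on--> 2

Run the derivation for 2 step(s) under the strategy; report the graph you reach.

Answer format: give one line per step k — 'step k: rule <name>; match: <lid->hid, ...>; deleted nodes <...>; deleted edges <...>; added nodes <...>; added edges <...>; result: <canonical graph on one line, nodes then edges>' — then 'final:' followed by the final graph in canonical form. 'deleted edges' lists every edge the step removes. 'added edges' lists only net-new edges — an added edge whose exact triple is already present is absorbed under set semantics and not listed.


step 1: rule r1; match: 0->5, 1->2, 2->0, 3->4, 4->10; deleted nodes 10; deleted edges (10,2,on); added nodes 13, 14; added edges (13,0,on); (14,4,on); result: nodes: 0:P, 2:P, 4:P, 5:t1, 6:t2, 9:t3, 11:tok, 12:tok, 13:tok, 14:tok edges: (0,6,in); (2,5,in); (4,6,in); (4,9,in); (5,0,out); (5,4,out); (9,2,out); (11,4,on); (12,0,on); (13,0,on); (14,4,on)
step 2: rule r2; match: 0->6, 1->0, 2->4, 3->12, 4->11; deleted nodes 11, 12; deleted edges (11,4,on); (12,0,on); added nodes (none); added edges (none); result: nodes: 0:P, 2:P, 4:P, 5:t1, 6:t2, 9:t3, 13:tok, 14:tok edges: (0,6,in); (2,5,in); (4,6,in); (4,9,in); (5,0,out); (5,4,out); (9,2,out); (13,0,on); (14,4,on)
final:
nodes: 0:P, 2:P, 4:P, 5:t1, 6:t2, 9:t3, 13:tok, 14:tok
edges: (0,6,in); (2,5,in); (4,6,in); (4,9,in); (5,0,out); (5,4,out); (9,2,out); (13,0,on); (14,4,on)


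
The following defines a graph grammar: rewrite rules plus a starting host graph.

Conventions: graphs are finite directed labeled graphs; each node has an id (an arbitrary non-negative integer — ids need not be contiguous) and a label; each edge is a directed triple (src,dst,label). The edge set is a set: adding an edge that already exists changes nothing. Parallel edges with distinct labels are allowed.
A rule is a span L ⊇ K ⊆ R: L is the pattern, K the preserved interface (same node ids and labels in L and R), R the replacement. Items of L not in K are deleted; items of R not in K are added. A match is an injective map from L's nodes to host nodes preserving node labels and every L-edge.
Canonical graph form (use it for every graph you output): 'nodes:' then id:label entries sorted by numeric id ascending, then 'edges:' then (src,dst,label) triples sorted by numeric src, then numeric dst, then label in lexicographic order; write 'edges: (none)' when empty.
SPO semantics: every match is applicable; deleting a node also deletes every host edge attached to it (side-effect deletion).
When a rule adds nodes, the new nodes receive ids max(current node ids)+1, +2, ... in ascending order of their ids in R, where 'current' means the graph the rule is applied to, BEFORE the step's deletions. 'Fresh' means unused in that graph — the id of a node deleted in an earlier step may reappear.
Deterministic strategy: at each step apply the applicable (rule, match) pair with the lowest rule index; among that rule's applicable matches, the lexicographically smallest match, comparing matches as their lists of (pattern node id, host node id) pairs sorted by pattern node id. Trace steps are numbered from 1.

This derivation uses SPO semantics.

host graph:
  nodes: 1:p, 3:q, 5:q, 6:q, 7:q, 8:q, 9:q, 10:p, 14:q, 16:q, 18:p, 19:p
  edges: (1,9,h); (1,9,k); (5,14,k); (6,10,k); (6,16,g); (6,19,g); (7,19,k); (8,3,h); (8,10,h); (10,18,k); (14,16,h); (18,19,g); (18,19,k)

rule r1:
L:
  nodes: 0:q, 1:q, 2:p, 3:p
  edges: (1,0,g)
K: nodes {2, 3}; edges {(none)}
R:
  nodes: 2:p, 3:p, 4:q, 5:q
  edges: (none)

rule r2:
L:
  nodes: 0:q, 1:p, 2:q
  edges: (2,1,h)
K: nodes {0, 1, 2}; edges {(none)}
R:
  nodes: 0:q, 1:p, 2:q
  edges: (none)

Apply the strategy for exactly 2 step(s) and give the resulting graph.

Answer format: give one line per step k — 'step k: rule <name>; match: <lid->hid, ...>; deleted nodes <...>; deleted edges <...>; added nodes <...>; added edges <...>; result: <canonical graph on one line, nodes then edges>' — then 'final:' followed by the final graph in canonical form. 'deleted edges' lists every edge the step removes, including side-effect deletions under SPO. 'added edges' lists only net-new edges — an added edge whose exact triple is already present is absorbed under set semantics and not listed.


step 1: rule r1; match: 0->16, 1->6, 2->1, 3->10; deleted nodes 6, 16; deleted edges (6,10,k); (6,16,g); (6,19,g); (14,16,h); added nodes 20, 21; added edges (none); result: nodes: 1:p, 3:q, 5:q, 7:q, 8:q, 9:q, 10:p, 14:q, 18:p, 19:p, 20:q, 21:q edges: (1,9,h); (1,9,k); (5,14,k); (7,19,k); (8,3,h); (8,10,h); (10,18,k); (18,19,g); (18,19,k)
step 2: rule r2; match: 0->3, 1->10, 2->8; deleted nodes (none); deleted edges (8,10,h); added nodes (none); added edges (none); result: nodes: 1:p, 3:q, 5:q, 7:q, 8:q, 9:q, 10:p, 14:q, 18:p, 19:p, 20:q, 21:q edges: (1,9,h); (1,9,k); (5,14,k); (7,19,k); (8,3,h); (10,18,k); (18,19,g); (18,19,k)
final:
nodes: 1:p, 3:q, 5:q, 7:q, 8:q, 9:q, 10:p, 14:q, 18:p, 19:p, 20:q, 21:q
edges: (1,9,h); (1,9,k); (5,14,k); (7,19,k); (8,3,h); (10,18,k); (18,19,g); (18,19,k)


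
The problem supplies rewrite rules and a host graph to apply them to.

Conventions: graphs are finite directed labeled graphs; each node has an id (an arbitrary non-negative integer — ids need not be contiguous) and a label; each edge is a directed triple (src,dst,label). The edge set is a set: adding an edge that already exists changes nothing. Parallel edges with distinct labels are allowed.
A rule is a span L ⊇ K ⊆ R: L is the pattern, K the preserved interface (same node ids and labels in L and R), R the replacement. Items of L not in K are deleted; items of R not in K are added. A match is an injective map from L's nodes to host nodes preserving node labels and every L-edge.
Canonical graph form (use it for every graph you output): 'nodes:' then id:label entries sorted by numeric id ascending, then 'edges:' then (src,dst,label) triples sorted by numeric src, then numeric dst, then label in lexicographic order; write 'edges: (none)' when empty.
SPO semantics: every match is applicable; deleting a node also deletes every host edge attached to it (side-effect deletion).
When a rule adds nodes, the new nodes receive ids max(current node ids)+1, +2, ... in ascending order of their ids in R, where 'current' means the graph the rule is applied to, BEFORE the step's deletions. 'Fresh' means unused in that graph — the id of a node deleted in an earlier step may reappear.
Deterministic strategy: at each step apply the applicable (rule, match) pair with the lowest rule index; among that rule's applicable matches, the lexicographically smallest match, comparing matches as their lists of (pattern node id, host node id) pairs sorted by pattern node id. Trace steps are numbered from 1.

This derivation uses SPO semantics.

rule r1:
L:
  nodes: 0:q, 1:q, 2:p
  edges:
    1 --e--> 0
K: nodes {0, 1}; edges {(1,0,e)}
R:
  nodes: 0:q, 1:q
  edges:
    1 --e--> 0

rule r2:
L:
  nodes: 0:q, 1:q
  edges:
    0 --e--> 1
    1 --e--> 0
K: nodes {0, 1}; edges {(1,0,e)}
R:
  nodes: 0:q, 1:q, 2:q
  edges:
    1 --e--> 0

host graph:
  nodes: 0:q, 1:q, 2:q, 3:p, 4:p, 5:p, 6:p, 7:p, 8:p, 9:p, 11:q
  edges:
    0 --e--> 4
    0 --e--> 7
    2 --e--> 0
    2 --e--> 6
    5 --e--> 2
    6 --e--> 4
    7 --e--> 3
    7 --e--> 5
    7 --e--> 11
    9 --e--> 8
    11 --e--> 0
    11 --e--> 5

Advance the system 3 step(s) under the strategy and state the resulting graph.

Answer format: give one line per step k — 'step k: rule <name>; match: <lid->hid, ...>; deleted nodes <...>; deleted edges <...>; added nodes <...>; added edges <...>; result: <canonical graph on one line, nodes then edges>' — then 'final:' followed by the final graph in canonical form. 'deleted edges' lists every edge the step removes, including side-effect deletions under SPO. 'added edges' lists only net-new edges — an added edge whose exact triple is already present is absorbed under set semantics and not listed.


step 1: rule r1; match: 0->0, 1->2, 2->3; deleted nodes 3; deleted edges (7,3,e); added nodes (none); added edges (none); result: nodes: 0:q, 1:q, 2:q, 4:p, 5:p, 6:p, 7:p, 8:p, 9:p, 11:q edges: (0,4,e); (0,7,e); (2,0,e); (2,6,e); (5,2,e); (6,4,e); (7,5,e); (7,11,e); (9,8,e); (11,0,e); (11,5,e)
step 2: rule r1; match: 0->0, 1->2, 2->4; deleted nodes 4; deleted edges (0,4,e); (6,4,e); added nodes (none); added edges (none); result: nodes: 0:q, 1:q, 2:q, 5:p, 6:p, 7:p, 8:p, 9:p, 11:q edges: (0,7,e); (2,0,e); (2,6,e); (5,2,e); (7,5,e); (7,11,e); (9,8,e); (11,0,e); (11,5,e)
step 3: rule r1; match: 0->0, 1->2, 2->5; deleted nodes 5; deleted edges (5,2,e); (7,5,e); (11,5,e); added nodes (none); added edges (none); result: nodes: 0:q, 1:q, 2:q, 6:p, 7:p, 8:p, 9:p, 11:q edges: (0,7,e); (2,0,e); (2,6,e); (7,11,e); (9,8,e); (11,0,e)
final:
nodes: 0:q, 1:q, 2:q, 6:p, 7:p, 8:p, 9:p, 11:q
edges: (0,7,e); (2,0,e); (2,6,e); (7,11,e); (9,8,e); (11,0,e)


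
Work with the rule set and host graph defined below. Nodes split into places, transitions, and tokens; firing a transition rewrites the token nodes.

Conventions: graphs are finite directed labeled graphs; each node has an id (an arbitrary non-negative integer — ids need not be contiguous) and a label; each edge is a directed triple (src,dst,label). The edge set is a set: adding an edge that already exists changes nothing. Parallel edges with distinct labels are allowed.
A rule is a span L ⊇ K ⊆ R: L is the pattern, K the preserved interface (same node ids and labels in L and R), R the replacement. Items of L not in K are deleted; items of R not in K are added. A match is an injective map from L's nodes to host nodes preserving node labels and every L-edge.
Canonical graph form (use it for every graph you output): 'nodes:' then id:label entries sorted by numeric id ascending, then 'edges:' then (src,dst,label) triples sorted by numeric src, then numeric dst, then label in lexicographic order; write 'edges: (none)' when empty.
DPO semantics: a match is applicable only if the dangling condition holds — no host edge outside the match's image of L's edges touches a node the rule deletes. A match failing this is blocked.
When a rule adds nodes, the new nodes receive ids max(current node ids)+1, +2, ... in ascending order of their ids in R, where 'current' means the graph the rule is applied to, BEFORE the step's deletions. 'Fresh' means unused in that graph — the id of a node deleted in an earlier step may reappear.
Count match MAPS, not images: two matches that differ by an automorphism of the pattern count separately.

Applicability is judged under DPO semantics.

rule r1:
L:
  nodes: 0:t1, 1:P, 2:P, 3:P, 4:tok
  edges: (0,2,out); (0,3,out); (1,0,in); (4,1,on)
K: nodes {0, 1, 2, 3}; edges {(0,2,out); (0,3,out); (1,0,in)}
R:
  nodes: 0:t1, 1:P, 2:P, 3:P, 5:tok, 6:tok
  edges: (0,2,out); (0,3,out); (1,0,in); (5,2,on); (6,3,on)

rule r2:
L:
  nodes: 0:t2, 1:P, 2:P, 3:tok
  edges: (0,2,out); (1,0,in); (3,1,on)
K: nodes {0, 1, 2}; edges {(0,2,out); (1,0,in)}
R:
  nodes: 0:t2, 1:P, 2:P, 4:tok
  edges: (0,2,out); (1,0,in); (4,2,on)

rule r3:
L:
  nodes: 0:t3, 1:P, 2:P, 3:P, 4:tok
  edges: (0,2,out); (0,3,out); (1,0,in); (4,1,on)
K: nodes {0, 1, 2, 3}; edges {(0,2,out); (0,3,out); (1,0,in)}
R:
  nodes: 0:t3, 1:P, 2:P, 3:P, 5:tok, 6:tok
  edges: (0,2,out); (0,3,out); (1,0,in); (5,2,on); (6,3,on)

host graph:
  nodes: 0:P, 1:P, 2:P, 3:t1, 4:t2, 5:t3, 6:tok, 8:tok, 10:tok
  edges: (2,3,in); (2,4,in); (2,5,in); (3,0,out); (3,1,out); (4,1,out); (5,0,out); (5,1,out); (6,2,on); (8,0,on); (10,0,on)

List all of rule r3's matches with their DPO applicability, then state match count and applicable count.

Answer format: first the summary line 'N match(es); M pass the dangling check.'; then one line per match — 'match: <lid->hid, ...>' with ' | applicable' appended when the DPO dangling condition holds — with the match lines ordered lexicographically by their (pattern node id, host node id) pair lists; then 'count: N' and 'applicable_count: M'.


2 match(es); 2 pass the dangling check.
match: 0->5, 1->2, 2->0, 3->1, 4->6 | applicable
match: 0->5, 1->2, 2->1, 3->0, 4->6 | applicable
count: 2
applicable_count: 2


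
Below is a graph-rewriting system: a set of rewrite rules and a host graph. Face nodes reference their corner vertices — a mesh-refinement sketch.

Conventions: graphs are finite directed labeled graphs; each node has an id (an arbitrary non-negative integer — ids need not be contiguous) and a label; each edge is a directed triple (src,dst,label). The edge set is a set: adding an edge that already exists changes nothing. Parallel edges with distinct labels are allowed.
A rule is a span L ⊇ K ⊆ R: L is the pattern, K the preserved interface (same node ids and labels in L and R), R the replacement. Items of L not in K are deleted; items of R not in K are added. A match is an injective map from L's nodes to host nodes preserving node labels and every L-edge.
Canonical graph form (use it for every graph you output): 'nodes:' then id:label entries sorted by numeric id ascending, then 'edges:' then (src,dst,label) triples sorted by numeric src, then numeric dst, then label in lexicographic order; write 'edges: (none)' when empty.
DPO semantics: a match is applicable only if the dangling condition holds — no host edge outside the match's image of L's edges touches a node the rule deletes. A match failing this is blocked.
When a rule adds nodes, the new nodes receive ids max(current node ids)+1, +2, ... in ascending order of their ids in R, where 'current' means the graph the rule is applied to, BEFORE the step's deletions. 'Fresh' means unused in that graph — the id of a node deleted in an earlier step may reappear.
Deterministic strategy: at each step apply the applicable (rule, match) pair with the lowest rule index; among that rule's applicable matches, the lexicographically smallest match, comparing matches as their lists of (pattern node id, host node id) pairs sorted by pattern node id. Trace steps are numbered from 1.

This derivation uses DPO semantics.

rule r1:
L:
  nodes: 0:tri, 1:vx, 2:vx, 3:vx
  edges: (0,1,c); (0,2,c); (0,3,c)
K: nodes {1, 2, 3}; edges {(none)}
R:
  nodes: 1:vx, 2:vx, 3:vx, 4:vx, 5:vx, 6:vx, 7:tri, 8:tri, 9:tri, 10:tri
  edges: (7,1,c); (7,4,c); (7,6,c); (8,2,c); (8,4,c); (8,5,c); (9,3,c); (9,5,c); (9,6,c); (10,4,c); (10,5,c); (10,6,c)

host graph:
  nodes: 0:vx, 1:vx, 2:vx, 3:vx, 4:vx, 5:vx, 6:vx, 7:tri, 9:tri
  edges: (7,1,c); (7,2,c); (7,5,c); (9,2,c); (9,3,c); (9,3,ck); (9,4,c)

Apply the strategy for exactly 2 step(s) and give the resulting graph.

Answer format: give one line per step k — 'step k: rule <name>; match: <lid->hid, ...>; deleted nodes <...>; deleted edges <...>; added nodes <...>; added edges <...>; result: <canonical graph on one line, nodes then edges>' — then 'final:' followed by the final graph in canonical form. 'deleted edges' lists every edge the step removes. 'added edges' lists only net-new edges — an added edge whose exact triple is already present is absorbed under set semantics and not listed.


step 1: rule r1; match: 0->7, 1->1, 2->2, 3->5; deleted nodes 7; deleted edges (7,1,c); (7,2,c); (7,5,c); added nodes 10, 11, 12, 13, 14, 15, 16; added edges (13,1,c); (13,10,c); (13,12,c); (14,2,c); (14,10,c); (14,11,c); (15,5,c); (15,11,c); (15,12,c); (16,10,c); (16,11,c); (16,12,c); result: nodes: 0:vx, 1:vx, 2:vx, 3:vx, 4:vx, 5:vx, 6:vx, 9:tri, 10:vx, 11:vx, 12:vx, 13:tri, 14:tri, 15:tri, 16:tri edges: (9,2,c); (9,3,c); (9,3,ck); (9,4,c); (13,1,c); (13,10,c); (13,12,c); (14,2,c); (14,10,c); (14,11,c); (15,5,c); (15,11,c); (15,12,c); (16,10,c); (16,11,c); (16,12,c)
step 2: rule r1; match: 0->13, 1->1, 2->10, 3->12; deleted nodes 13; deleted edges (13,1,c); (13,10,c); (13,12,c); added nodes 17, 18, 19, 20, 21, 22, 23; added edges (20,1,c); (20,17,c); (20,19,c); (21,10,c); (21,17,c); (21,18,c); (22,12,c); (22,18,c); (22,19,c); (23,17,c); (23,18,c); (23,19,c); result: nodes: 0:vx, 1:vx, 2:vx, 3:vx, 4:vx, 5:vx, 6:vx, 9:tri, 10:vx, 11:vx, 12:vx, 14:tri, 15:tri, 16:tri, 17:vx, 18:vx, 19:vx, 20:tri, 21:tri, 22:tri, 23:tri edges: (9,2,c); (9,3,c); (9,3,ck); (9,4,c); (14,2,c); (14,10,c); (14,11,c); (15,5,c); (15,11,c); (15,12,c); (16,10,c); (16,11,c); (16,12,c); (20,1,c); (20,17,c); (20,19,c); (21,10,c); (21,17,c); (21,18,c); (22,12,c); (22,18,c); (22,19,c); (23,17,c); (23,18,c); (23,19,c)
final:
nodes: 0:vx, 1:vx, 2:vx, 3:vx, 4:vx, 5:vx, 6:vx, 9:tri, 10:vx, 11:vx, 12:vx, 14:tri, 15:tri, 16:tri, 17:vx, 18:vx, 19:vx, 20:tri, 21:tri, 22:tri, 23:tri
edges: (9,2,c); (9,3,c); (9,3,ck); (9,4,c); (14,2,c); (14,10,c); (14,11,c); (15,5,c); (15,11,c); (15,12,c); (16,10,c); (16,11,c); (16,12,c); (20,1,c); (20,17,c); (20,19,c); (21,10,c); (21,17,c); (21,18,c); (22,12,c); (22,18,c); (22,19,c); (23,17,c); (23,18,c); (23,19,c)


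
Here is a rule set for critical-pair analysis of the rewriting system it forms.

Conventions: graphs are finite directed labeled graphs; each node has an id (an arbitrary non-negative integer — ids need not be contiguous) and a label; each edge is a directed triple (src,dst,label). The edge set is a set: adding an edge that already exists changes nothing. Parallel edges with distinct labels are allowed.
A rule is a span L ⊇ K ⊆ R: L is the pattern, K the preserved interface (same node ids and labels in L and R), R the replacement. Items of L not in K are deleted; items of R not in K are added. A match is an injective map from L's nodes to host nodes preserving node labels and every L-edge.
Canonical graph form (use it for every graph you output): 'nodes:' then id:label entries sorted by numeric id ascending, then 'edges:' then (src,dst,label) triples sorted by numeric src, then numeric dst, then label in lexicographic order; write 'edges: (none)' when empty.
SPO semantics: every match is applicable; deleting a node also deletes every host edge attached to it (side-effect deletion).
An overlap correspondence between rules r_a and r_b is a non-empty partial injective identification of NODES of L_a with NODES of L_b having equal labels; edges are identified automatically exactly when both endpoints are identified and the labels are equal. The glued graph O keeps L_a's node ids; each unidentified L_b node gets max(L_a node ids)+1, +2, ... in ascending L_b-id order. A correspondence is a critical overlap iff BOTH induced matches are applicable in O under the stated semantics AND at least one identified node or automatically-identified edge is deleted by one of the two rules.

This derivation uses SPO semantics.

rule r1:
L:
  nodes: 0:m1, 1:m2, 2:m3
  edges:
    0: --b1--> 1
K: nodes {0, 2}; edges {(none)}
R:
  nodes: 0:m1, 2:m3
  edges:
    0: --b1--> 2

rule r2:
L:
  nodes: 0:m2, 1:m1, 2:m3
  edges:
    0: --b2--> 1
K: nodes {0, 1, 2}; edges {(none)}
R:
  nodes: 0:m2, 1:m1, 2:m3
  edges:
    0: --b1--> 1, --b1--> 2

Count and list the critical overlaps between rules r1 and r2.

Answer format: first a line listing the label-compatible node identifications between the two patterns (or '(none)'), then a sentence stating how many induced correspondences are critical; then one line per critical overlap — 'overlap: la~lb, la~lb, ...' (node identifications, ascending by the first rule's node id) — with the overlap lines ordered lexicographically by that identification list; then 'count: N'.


label-compatible node identifications between L(r1) and L(r2): 0~1, 1~0, 2~2
4 of the induced correspondences are critical overlaps of r1 and r2.
overlap: 0~1, 1~0
overlap: 0~1, 1~0, 2~2
overlap: 1~0
overlap: 1~0, 2~2
count: 4


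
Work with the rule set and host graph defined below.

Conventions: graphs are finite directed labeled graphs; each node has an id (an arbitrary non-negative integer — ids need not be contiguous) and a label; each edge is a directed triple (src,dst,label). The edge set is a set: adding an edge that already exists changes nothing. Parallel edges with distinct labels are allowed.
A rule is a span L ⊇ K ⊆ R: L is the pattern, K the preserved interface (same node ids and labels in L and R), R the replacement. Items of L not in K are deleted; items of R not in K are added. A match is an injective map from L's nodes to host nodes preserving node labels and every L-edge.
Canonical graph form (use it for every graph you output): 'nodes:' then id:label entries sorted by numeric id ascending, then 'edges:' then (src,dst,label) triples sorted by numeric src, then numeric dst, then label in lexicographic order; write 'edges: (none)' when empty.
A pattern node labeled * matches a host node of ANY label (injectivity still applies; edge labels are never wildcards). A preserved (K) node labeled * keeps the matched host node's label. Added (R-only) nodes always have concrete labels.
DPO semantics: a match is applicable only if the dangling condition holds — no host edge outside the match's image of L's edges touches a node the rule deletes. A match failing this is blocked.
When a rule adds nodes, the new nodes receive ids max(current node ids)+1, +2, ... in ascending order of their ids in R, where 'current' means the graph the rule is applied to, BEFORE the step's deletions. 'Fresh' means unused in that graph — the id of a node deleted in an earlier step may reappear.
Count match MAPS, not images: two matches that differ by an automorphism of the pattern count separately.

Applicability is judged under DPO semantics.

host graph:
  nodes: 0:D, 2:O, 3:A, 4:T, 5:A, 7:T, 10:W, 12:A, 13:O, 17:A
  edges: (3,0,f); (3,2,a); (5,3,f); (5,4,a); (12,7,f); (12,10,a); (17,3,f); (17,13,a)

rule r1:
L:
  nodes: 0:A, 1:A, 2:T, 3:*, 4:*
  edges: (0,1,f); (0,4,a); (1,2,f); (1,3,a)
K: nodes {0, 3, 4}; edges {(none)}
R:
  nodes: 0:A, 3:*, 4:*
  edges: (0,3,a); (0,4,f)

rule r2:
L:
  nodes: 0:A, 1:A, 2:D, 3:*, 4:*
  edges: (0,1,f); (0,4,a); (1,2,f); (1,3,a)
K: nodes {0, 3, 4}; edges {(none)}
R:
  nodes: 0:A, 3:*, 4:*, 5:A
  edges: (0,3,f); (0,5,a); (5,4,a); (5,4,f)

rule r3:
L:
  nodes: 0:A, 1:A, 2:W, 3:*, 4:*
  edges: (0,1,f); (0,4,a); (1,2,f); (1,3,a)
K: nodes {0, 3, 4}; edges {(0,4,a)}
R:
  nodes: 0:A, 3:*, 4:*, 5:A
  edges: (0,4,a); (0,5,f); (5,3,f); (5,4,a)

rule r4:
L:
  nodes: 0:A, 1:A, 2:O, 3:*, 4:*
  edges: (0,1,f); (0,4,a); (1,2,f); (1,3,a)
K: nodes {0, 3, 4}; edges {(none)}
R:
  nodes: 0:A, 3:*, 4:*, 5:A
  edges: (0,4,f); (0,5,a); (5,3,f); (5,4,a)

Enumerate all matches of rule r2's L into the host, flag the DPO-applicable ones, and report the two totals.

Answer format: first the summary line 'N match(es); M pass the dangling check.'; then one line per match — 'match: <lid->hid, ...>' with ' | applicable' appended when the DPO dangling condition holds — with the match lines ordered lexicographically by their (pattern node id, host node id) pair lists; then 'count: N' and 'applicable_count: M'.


2 match(es); 0 pass the dangling check.
match: 0->5, 1->3, 2->0, 3->2, 4->4
match: 0->17, 1->3, 2->0, 3->2, 4->13
count: 2
applicable_count: 0


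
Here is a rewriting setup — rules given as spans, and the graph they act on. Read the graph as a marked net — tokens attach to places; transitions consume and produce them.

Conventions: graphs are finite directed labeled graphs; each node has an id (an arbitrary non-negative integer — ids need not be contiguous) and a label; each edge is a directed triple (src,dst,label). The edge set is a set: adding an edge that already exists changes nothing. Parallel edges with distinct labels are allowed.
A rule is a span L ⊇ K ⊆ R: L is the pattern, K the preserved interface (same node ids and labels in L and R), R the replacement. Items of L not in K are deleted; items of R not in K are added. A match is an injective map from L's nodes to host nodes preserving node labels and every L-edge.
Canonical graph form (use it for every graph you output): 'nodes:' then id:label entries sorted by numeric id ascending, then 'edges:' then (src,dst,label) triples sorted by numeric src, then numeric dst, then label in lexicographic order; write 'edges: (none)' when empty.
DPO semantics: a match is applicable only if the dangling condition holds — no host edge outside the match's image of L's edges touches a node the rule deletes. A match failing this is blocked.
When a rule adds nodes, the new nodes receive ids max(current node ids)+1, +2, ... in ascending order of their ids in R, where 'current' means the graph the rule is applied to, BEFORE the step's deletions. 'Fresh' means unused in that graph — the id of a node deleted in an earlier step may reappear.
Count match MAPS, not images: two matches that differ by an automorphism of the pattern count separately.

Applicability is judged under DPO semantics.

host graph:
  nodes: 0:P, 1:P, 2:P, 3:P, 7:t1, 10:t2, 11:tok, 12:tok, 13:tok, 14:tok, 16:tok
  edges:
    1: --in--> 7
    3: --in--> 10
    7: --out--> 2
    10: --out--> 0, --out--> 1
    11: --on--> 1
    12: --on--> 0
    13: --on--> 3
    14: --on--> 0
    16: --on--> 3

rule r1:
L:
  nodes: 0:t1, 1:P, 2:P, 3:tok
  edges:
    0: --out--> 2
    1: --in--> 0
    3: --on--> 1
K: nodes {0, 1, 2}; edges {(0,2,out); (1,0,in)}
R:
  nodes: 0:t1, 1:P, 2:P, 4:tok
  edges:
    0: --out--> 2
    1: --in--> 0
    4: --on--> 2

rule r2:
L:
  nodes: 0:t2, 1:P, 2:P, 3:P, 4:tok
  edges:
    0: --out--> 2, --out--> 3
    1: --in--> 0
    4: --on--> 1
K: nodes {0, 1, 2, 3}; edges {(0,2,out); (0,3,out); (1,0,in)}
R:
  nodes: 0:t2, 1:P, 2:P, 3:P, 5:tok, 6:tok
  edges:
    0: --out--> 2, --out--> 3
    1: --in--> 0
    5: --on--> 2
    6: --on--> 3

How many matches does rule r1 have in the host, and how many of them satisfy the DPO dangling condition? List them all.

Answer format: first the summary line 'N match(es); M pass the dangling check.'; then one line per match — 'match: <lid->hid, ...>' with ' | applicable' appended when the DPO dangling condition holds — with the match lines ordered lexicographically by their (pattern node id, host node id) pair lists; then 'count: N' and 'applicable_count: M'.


1 match(es); 1 pass the dangling check.
match: 0->7, 1->1, 2->2, 3->11 | applicable
count: 1
applicable_count: 1
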